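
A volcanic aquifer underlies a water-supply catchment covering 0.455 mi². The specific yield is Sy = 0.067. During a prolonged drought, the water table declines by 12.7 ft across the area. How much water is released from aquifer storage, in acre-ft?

ΔV ≈ 248 acre-ft

A = 0.455 mi² = 1.178 × 10^6 m²
Δh = 12.7 ft = 3.871 m
ΔV = Sy × A × Δh = 0.067 × 1.178 × 10^6 m² × 3.871 m = 3.056 × 10^5 m³
ΔV = 3.056 × 10^5 m³ = 247.8 acre-ft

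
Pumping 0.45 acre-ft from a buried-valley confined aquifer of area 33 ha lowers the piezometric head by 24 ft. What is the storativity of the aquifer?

S ≈ 2.3 × 10^-4

A = 33 ha = 3.3 × 10^5 m²
Δh = 24 ft = 7.315 m
ΔV = 0.45 acre-ft = 555.1 m³
S = ΔV / (A × Δh) = 555.1 m³ / (3.3 × 10^5 m² × 7.315 m) = 2.299 × 10^-4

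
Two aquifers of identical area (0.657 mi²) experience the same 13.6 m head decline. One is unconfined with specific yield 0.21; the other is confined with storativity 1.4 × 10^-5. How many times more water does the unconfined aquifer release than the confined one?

A = 0.657 mi² = 1.702 × 10^6 m²
Unconfined: ΔV_u = Sy × A × Δh = 0.21 × 1.702 × 10^6 × 13.6 = 4.86 × 10^6 m³
Confined: ΔV_c = S × A × Δh = 1.4 × 10^-5 × 1.702 × 10^6 × 13.6 = 324 m³
Ratio = ΔV_u / ΔV_c = Sy / S = 0.21 / 1.4 × 10^-5 = 15000

ΔV_u / ΔV_c ≈ 15000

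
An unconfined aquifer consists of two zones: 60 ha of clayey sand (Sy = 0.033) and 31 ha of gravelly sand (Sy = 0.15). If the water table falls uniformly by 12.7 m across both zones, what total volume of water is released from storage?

ΔV ≈ 8.42 × 10^5 m³

A₁ = 60 ha = 6 × 10^5 m²; A₂ = 31 ha = 3.1 × 10^5 m²
ΔV₁ = 0.033 × 6 × 10^5 × 12.7 = 2.515 × 10^5 m³
ΔV₂ = 0.15 × 3.1 × 10^5 × 12.7 = 5.905 × 10^5 m³
ΔV = ΔV₁ + ΔV₂ = 8.42 × 10^5 m³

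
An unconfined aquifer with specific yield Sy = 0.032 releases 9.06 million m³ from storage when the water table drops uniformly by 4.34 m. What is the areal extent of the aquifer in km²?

ΔV = 9.06 million m³ = 9.06 × 10^6 m³
A = ΔV / (Sy × Δh) = 9.06 × 10^6 / (0.032 × 4.34) = 6.524 × 10^7 m²
A = 6.524 × 10^7 m² = 65.24 km²

A ≈ 65.2 km²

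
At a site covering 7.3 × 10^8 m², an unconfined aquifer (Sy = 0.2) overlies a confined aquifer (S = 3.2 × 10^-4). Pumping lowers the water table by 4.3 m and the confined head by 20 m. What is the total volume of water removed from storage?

Unconfined: ΔV_u = Sy × A × Δh_u = 0.2 × 7.3 × 10^8 × 4.3 = 6.278 × 10^8 m³
Confined: ΔV_c = S × A × Δh_c = 3.2 × 10^-4 × 7.3 × 10^8 × 20 = 4.672 × 10^6 m³
Total ΔV = 6.278 × 10^8 + 4.672 × 10^6 = 6.325 × 10^8 m³

ΔV ≈ 6.32 × 10^8 m³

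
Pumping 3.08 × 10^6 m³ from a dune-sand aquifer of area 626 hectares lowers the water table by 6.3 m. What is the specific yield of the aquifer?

Sy ≈ 0.078

A = 626 hectares = 6.26 × 10^6 m²
Sy = ΔV / (A × Δh) = 3.08 × 10^6 m³ / (6.26 × 10^6 m² × 6.3 m) = 0.0781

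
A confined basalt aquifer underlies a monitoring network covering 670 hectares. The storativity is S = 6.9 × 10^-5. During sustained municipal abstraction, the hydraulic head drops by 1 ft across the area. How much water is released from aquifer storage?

ΔV ≈ 141 m³

A = 670 hectares = 6.7 × 10^6 m²
Δh = 1 ft = 0.3048 m
ΔV = S × A × Δh = 6.9 × 10^-5 × 6.7 × 10^6 m² × 0.3048 m = 140.9 m³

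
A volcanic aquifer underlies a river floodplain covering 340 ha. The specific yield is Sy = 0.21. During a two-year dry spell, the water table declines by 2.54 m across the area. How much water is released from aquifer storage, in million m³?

ΔV ≈ 1.81 million m³

A = 340 ha = 3.4 × 10^6 m²
ΔV = Sy × A × Δh = 0.21 × 3.4 × 10^6 m² × 2.54 m = 1.814 × 10^6 m³
ΔV = 1.814 × 10^6 m³ = 1.814 million m³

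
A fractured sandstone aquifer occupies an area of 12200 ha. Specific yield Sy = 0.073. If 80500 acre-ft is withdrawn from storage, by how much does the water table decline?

A = 12200 ha = 1.22 × 10^8 m²
ΔV = 80500 acre-ft = 9.93 × 10^7 m³
Δh = ΔV / (Sy × A) = 9.93 × 10^7 m³ / (0.073 × 1.22 × 10^8 m²) = 11.15 m

Δh ≈ 11.1 m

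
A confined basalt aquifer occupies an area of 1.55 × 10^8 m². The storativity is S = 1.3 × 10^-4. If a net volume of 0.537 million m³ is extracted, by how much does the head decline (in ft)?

Δh ≈ 87.4 ft

ΔV = 0.537 million m³ = 5.37 × 10^5 m³
Δh = ΔV / (S × A) = 5.37 × 10^5 m³ / (1.3 × 10^-4 × 1.55 × 10^8 m²) = 26.65 m
Δh = 26.65 m = 87.43 ft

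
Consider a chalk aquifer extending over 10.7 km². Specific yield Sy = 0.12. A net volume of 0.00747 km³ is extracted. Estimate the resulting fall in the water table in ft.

Δh ≈ 19.1 ft

A = 10.7 km² = 1.07 × 10^7 m²
ΔV = 0.00747 km³ = 7.47 × 10^6 m³
Δh = ΔV / (Sy × A) = 7.47 × 10^6 m³ / (0.12 × 1.07 × 10^7 m²) = 5.818 m
Δh = 5.818 m = 19.09 ft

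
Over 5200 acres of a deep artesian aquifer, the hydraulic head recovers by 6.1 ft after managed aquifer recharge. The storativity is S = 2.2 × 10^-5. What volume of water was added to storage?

ΔV ≈ 861 m³

A = 5200 acres = 2.104 × 10^7 m²
Δh = 6.1 ft = 1.859 m
ΔV = S × A × Δh = 2.2 × 10^-5 × 2.104 × 10^7 m² × 1.859 m = 860.8 m³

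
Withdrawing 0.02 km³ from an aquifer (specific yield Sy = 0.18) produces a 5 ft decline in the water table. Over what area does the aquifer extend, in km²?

A ≈ 72.9 km²

Δh = 5 ft = 1.524 m
ΔV = 0.02 km³ = 2 × 10^7 m³
A = ΔV / (Sy × Δh) = 2 × 10^7 / (0.18 × 1.524) = 7.291 × 10^7 m²
A = 7.291 × 10^7 m² = 72.91 km²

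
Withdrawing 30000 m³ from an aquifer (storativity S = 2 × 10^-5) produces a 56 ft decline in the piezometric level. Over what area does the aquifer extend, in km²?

A ≈ 87.9 km²

Δh = 56 ft = 17.07 m
A = ΔV / (S × Δh) = 30000 / (2 × 10^-5 × 17.07) = 8.788 × 10^7 m²
A = 8.788 × 10^7 m² = 87.88 km²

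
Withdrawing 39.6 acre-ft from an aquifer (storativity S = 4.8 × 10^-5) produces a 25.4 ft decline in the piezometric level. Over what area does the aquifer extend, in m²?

A ≈ 1.31 × 10^8 m²

Δh = 25.4 ft = 7.742 m
ΔV = 39.6 acre-ft = 48850 m³
A = ΔV / (S × Δh) = 48850 / (4.8 × 10^-5 × 7.742) = 1.314 × 10^8 m²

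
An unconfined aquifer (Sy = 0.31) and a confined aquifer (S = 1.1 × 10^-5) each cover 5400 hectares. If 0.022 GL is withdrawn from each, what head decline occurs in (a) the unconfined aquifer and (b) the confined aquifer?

A = 5400 hectares = 5.4 × 10^7 m²
ΔV = 0.022 GL = 22000 m³
Unconfined: Δh_u = ΔV/(Sy·A) = 22000/(0.31 × 5.4 × 10^7) = 0.001314 m
Confined: Δh_c = ΔV/(S·A) = 22000/(1.1 × 10^-5 × 5.4 × 10^7) = 37.04 m

Δh_u ≈ 0.00131 m; Δh_c ≈ 37 m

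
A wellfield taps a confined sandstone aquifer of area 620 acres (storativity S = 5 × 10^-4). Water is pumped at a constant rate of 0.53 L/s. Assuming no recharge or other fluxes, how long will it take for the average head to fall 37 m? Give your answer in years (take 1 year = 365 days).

t ≈ 2.78 years

A = 620 acres = 2.509 × 10^6 m²
ΔV = S × A × Δh = 5 × 10^-4 × 2.509 × 10^6 × 37 = 46420 m³
Q = 0.53 L/s = 45.79 m³/d
t = ΔV / Q = 46420 m³ / 45.79 m³/d = 1014 d
t = 1014 d ≈ 2.777 years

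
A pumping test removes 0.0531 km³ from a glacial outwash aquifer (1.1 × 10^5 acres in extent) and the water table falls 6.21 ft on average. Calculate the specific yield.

A = 1.1 × 10^5 acres = 4.452 × 10^8 m²
Δh = 6.21 ft = 1.893 m
ΔV = 0.0531 km³ = 5.31 × 10^7 m³
Sy = ΔV / (A × Δh) = 5.31 × 10^7 m³ / (4.452 × 10^8 m² × 1.893 m) = 0.06302

Sy ≈ 0.063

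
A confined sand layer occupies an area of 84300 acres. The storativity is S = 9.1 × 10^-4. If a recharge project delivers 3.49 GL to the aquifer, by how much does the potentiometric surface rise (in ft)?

Δh ≈ 36.9 ft

A = 84300 acres = 3.411 × 10^8 m²
ΔV = 3.49 GL = 3.49 × 10^6 m³
Δh = ΔV / (S × A) = 3.49 × 10^6 m³ / (9.1 × 10^-4 × 3.411 × 10^8 m²) = 11.24 m
Δh = 11.24 m = 36.88 ft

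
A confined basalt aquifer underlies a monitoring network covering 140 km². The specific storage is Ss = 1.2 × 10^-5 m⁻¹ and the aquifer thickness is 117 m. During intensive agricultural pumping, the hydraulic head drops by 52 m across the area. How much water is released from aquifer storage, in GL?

S = Ss × b = 1.2 × 10^-5 m⁻¹ × 117 m = 1.404 × 10^-3
A = 140 km² = 1.4 × 10^8 m²
ΔV = S × A × Δh = 0.001404 × 1.4 × 10^8 m² × 52 m = 1.022 × 10^7 m³
ΔV = 1.022 × 10^7 m³ = 10.22 GL

ΔV ≈ 10.2 GL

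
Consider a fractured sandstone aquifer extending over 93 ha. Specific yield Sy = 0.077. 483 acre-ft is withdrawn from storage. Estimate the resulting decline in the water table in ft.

A = 93 ha = 9.3 × 10^5 m²
ΔV = 483 acre-ft = 5.958 × 10^5 m³
Δh = ΔV / (Sy × A) = 5.958 × 10^5 m³ / (0.077 × 9.3 × 10^5 m²) = 8.32 m
Δh = 8.32 m = 27.3 ft

Δh ≈ 27.3 ft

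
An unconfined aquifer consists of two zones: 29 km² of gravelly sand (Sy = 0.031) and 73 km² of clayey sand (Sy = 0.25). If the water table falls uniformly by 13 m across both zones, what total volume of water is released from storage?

ΔV ≈ 2.49 × 10^8 m³

A₁ = 29 km² = 2.9 × 10^7 m²; A₂ = 73 km² = 7.3 × 10^7 m²
ΔV₁ = 0.031 × 2.9 × 10^7 × 13 = 1.169 × 10^7 m³
ΔV₂ = 0.25 × 7.3 × 10^7 × 13 = 2.373 × 10^8 m³
ΔV = ΔV₁ + ΔV₂ = 2.489 × 10^8 m³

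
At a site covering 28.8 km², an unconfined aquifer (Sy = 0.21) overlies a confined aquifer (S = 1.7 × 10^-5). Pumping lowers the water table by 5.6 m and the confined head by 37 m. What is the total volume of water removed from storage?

A = 28.8 km² = 2.88 × 10^7 m²
Unconfined: ΔV_u = Sy × A × Δh_u = 0.21 × 2.88 × 10^7 × 5.6 = 3.387 × 10^7 m³
Confined: ΔV_c = S × A × Δh_c = 1.7 × 10^-5 × 2.88 × 10^7 × 37 = 18120 m³
Total ΔV = 3.387 × 10^7 + 18120 = 3.389 × 10^7 m³

ΔV ≈ 3.39 × 10^7 m³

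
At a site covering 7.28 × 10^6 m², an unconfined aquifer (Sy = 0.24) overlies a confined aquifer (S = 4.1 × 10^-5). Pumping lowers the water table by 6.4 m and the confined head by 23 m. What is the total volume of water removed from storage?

Unconfined: ΔV_u = Sy × A × Δh_u = 0.24 × 7.28 × 10^6 × 6.4 = 1.118 × 10^7 m³
Confined: ΔV_c = S × A × Δh_c = 4.1 × 10^-5 × 7.28 × 10^6 × 23 = 6865 m³
Total ΔV = 1.118 × 10^7 + 6865 = 1.119 × 10^7 m³

ΔV ≈ 1.12 × 10^7 m³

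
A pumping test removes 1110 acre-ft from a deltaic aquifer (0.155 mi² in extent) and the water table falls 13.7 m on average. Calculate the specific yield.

Sy ≈ 0.25

A = 0.155 mi² = 4.014 × 10^5 m²
ΔV = 1110 acre-ft = 1.369 × 10^6 m³
Sy = ΔV / (A × Δh) = 1.369 × 10^6 m³ / (4.014 × 10^5 m² × 13.7 m) = 0.2489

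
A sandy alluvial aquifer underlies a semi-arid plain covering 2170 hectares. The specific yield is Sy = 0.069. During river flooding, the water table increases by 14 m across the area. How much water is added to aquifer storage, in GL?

A = 2170 hectares = 2.17 × 10^7 m²
ΔV = Sy × A × Δh = 0.069 × 2.17 × 10^7 m² × 14 m = 2.096 × 10^7 m³
ΔV = 2.096 × 10^7 m³ = 20.96 GL

ΔV ≈ 21 GL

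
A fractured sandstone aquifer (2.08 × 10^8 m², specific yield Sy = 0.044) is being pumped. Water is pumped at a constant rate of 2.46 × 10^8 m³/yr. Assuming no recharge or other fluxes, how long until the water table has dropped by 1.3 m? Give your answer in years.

ΔV = Sy × A × Δh = 0.044 × 2.08 × 10^8 × 1.3 = 1.19 × 10^7 m³
Q = 2.46 × 10^8 m³/yr = 6.74 × 10^5 m³/d
t = ΔV / Q = 1.19 × 10^7 m³ / 6.74 × 10^5 m³/d = 17.65 d
t = 17.65 d ≈ 0.04836 years

t ≈ 0.0484 years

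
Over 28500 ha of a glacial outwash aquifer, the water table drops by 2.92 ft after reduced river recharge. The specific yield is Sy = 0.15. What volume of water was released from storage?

A = 28500 ha = 2.85 × 10^8 m²
Δh = 2.92 ft = 0.89 m
ΔV = Sy × A × Δh = 0.15 × 2.85 × 10^8 m² × 0.89 m = 3.805 × 10^7 m³

ΔV ≈ 3.8 × 10^7 m³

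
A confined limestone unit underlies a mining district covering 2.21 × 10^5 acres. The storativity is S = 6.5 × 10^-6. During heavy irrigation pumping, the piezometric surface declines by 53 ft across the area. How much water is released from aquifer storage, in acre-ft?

A = 2.21 × 10^5 acres = 8.944 × 10^8 m²
Δh = 53 ft = 16.15 m
ΔV = S × A × Δh = 6.5 × 10^-6 × 8.944 × 10^8 m² × 16.15 m = 93910 m³
ΔV = 93910 m³ = 76.13 acre-ft

ΔV ≈ 76.1 acre-ft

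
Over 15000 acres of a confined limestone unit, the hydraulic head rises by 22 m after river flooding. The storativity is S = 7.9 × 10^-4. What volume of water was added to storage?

ΔV ≈ 1.06 × 10^6 m³

A = 15000 acres = 6.07 × 10^7 m²
ΔV = S × A × Δh = 7.9 × 10^-4 × 6.07 × 10^7 m² × 22 m = 1.055 × 10^6 m³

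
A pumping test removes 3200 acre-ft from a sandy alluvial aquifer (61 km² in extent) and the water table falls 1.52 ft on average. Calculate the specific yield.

A = 61 km² = 6.1 × 10^7 m²
Δh = 1.52 ft = 0.4633 m
ΔV = 3200 acre-ft = 3.947 × 10^6 m³
Sy = ΔV / (A × Δh) = 3.947 × 10^6 m³ / (6.1 × 10^7 m² × 0.4633 m) = 0.1397

Sy ≈ 0.14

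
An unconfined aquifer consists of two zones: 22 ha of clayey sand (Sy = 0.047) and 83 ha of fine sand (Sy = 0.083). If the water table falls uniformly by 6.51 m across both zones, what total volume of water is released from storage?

ΔV ≈ 5.16 × 10^5 m³

A₁ = 22 ha = 2.2 × 10^5 m²; A₂ = 83 ha = 8.3 × 10^5 m²
ΔV₁ = 0.047 × 2.2 × 10^5 × 6.51 = 67310 m³
ΔV₂ = 0.083 × 8.3 × 10^5 × 6.51 = 4.485 × 10^5 m³
ΔV = ΔV₁ + ΔV₂ = 5.158 × 10^5 m³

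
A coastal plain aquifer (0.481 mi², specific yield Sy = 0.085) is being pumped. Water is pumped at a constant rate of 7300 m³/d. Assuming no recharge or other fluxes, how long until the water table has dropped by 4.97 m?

t ≈ 72.1 days

A = 0.481 mi² = 1.246 × 10^6 m²
ΔV = Sy × A × Δh = 0.085 × 1.246 × 10^6 × 4.97 = 5.263 × 10^5 m³
t = ΔV / Q = 5.263 × 10^5 m³ / 7300 m³/d = 72.09 d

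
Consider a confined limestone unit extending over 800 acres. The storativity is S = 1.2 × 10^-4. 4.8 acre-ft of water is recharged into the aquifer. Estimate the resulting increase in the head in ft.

A = 800 acres = 3.237 × 10^6 m²
ΔV = 4.8 acre-ft = 5921 m³
Δh = ΔV / (S × A) = 5921 m³ / (1.2 × 10^-4 × 3.237 × 10^6 m²) = 15.24 m
Δh = 15.24 m = 50 ft

Δh ≈ 50 ft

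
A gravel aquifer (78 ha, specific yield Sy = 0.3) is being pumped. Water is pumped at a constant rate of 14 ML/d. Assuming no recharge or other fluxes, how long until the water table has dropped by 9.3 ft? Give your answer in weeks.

A = 78 ha = 7.8 × 10^5 m²
Δh = 9.3 ft = 2.835 m
ΔV = Sy × A × Δh = 0.3 × 7.8 × 10^5 × 2.835 = 6.633 × 10^5 m³
Q = 14 ML/d = 14000 m³/d
t = ΔV / Q = 6.633 × 10^5 m³ / 14000 m³/d = 47.38 d
t = 47.38 d ≈ 6.768 weeks

t ≈ 6.77 weeks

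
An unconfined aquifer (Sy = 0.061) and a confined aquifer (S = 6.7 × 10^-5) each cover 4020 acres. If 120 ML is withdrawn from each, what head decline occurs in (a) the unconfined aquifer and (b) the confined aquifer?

Δh_u ≈ 0.121 m; Δh_c ≈ 110 m

A = 4020 acres = 1.627 × 10^7 m²
ΔV = 120 ML = 1.2 × 10^5 m³
Unconfined: Δh_u = ΔV/(Sy·A) = 1.2 × 10^5/(0.061 × 1.627 × 10^7) = 0.1209 m
Confined: Δh_c = ΔV/(S·A) = 1.2 × 10^5/(6.7 × 10^-5 × 1.627 × 10^7) = 110.1 m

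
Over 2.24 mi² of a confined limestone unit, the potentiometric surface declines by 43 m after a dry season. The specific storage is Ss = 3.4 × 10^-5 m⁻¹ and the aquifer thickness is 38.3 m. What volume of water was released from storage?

ΔV ≈ 3.25 × 10^5 m³

S = Ss × b = 3.4 × 10^-5 m⁻¹ × 38.3 m = 1.302 × 10^-3
A = 2.24 mi² = 5.802 × 10^6 m²
ΔV = S × A × Δh = 0.001302 × 5.802 × 10^6 m² × 43 m = 3.249 × 10^5 m³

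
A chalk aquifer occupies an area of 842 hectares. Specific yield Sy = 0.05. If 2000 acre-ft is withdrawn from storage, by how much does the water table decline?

A = 842 hectares = 8.42 × 10^6 m²
ΔV = 2000 acre-ft = 2.467 × 10^6 m³
Δh = ΔV / (Sy × A) = 2.467 × 10^6 m³ / (0.05 × 8.42 × 10^6 m²) = 5.86 m

Δh ≈ 5.86 m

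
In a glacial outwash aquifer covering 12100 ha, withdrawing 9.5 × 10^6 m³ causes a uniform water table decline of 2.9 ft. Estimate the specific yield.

A = 12100 ha = 1.21 × 10^8 m²
Δh = 2.9 ft = 0.8839 m
Sy = ΔV / (A × Δh) = 9.5 × 10^6 m³ / (1.21 × 10^8 m² × 0.8839 m) = 0.08882

Sy ≈ 0.089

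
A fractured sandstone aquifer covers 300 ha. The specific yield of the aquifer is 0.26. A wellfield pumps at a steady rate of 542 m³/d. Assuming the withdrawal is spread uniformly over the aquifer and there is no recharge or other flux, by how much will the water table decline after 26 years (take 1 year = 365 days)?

Δh ≈ 6.59 m

A = 300 ha = 3 × 10^6 m²
t = 26 years = 9490 d
ΔV = Q × t = 542 m³/d × 9490 d = 5.144 × 10^6 m³
Δh = ΔV / (Sy × A) = 5.144 × 10^6 / (0.26 × 3 × 10^6) = 6.594 m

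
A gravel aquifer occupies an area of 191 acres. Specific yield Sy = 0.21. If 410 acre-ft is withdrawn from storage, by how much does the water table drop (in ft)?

A = 191 acres = 7.729 × 10^5 m²
ΔV = 410 acre-ft = 5.057 × 10^5 m³
Δh = ΔV / (Sy × A) = 5.057 × 10^5 m³ / (0.21 × 7.729 × 10^5 m²) = 3.116 m
Δh = 3.116 m = 10.22 ft

Δh ≈ 10.2 ft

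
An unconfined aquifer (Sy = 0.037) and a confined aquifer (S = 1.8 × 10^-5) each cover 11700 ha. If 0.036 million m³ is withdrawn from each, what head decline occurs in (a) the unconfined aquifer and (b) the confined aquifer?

A = 11700 ha = 1.17 × 10^8 m²
ΔV = 0.036 million m³ = 36000 m³
Unconfined: Δh_u = ΔV/(Sy·A) = 36000/(0.037 × 1.17 × 10^8) = 0.008316 m
Confined: Δh_c = ΔV/(S·A) = 36000/(1.8 × 10^-5 × 1.17 × 10^8) = 17.09 m

Δh_u ≈ 0.00832 m; Δh_c ≈ 17.1 m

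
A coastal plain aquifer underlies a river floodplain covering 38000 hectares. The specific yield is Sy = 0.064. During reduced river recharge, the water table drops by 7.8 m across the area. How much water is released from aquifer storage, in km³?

A = 38000 hectares = 3.8 × 10^8 m²
ΔV = Sy × A × Δh = 0.064 × 3.8 × 10^8 m² × 7.8 m = 1.897 × 10^8 m³
ΔV = 1.897 × 10^8 m³ = 0.1897 km³

ΔV ≈ 0.19 km³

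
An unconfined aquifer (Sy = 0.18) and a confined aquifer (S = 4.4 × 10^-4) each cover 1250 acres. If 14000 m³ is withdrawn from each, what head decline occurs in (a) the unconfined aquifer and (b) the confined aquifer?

A = 1250 acres = 5.059 × 10^6 m²
Unconfined: Δh_u = ΔV/(Sy·A) = 14000/(0.18 × 5.059 × 10^6) = 0.01538 m
Confined: Δh_c = ΔV/(S·A) = 14000/(4.4 × 10^-4 × 5.059 × 10^6) = 6.29 m

Δh_u ≈ 0.0154 m; Δh_c ≈ 6.29 m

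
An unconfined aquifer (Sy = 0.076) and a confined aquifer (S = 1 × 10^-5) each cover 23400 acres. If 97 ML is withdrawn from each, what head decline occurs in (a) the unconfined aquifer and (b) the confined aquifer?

A = 23400 acres = 9.47 × 10^7 m²
ΔV = 97 ML = 97000 m³
Unconfined: Δh_u = ΔV/(Sy·A) = 97000/(0.076 × 9.47 × 10^7) = 0.01348 m
Confined: Δh_c = ΔV/(S·A) = 97000/(1 × 10^-5 × 9.47 × 10^7) = 102.4 m

Δh_u ≈ 0.0135 m; Δh_c ≈ 102 m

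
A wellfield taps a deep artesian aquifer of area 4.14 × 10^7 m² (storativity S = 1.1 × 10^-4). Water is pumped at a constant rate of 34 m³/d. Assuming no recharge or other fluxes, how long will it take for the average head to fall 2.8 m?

ΔV = S × A × Δh = 1.1 × 10^-4 × 4.14 × 10^7 × 2.8 = 12750 m³
t = ΔV / Q = 12750 m³ / 34 m³/d = 375 d

t ≈ 375 days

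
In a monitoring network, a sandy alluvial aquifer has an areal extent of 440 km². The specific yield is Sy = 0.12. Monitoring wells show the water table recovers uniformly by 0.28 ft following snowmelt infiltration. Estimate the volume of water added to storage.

A = 440 km² = 4.4 × 10^8 m²
Δh = 0.28 ft = 0.08534 m
ΔV = Sy × A × Δh = 0.12 × 4.4 × 10^8 m² × 0.08534 m = 4.506 × 10^6 m³

ΔV ≈ 4.51 × 10^6 m³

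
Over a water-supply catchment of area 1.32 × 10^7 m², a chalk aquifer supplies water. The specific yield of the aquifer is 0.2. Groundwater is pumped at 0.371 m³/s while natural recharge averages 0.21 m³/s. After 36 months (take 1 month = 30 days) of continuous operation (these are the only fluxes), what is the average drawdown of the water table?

Net abstraction = 0.371 − 0.21 = 0.161 m³/s
Q_net = 0.161 m³/s = 13910 m³/d
t = 36 months = 1080 d
ΔV = Q × t = 13910 m³/d × 1080 d = 1.502 × 10^7 m³
Δh = ΔV / (Sy × A) = 1.502 × 10^7 / (0.2 × 1.32 × 10^7) = 5.691 m

Δh ≈ 5.69 m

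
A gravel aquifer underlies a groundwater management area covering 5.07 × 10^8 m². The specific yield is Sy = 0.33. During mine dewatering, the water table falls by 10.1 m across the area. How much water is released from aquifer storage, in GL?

ΔV ≈ 1690 GL

ΔV = Sy × A × Δh = 0.33 × 5.07 × 10^8 m² × 10.1 m = 1.69 × 10^9 m³
ΔV = 1.69 × 10^9 m³ = 1690 GL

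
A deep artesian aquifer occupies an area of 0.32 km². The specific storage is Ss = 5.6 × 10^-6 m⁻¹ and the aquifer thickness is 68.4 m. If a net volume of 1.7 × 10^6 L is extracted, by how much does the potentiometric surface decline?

S = Ss × b = 5.6 × 10^-6 m⁻¹ × 68.4 m = 3.83 × 10^-4
A = 0.32 km² = 3.2 × 10^5 m²
ΔV = 1.7 × 10^6 L = 1700 m³
Δh = ΔV / (S × A) = 1700 m³ / (3.83 × 10^-4 × 3.2 × 10^5 m²) = 13.87 m

Δh ≈ 13.9 m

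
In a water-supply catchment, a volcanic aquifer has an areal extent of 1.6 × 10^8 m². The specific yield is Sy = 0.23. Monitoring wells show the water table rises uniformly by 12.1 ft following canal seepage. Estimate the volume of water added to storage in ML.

Δh = 12.1 ft = 3.688 m
ΔV = Sy × A × Δh = 0.23 × 1.6 × 10^8 m² × 3.688 m = 1.357 × 10^8 m³
ΔV = 1.357 × 10^8 m³ = 1.357 × 10^5 ML

ΔV ≈ 1.36 × 10^5 ML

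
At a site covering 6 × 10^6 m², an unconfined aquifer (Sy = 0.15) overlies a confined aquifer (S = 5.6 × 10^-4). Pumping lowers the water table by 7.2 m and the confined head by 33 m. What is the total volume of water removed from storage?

Unconfined: ΔV_u = Sy × A × Δh_u = 0.15 × 6 × 10^6 × 7.2 = 6.48 × 10^6 m³
Confined: ΔV_c = S × A × Δh_c = 5.6 × 10^-4 × 6 × 10^6 × 33 = 1.109 × 10^5 m³
Total ΔV = 6.48 × 10^6 + 1.109 × 10^5 = 6.591 × 10^6 m³

ΔV ≈ 6.59 × 10^6 m³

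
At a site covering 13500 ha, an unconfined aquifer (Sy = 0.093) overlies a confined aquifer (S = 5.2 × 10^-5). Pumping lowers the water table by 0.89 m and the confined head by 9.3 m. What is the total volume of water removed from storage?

ΔV ≈ 1.12 × 10^7 m³

A = 13500 ha = 1.35 × 10^8 m²
Unconfined: ΔV_u = Sy × A × Δh_u = 0.093 × 1.35 × 10^8 × 0.89 = 1.117 × 10^7 m³
Confined: ΔV_c = S × A × Δh_c = 5.2 × 10^-5 × 1.35 × 10^8 × 9.3 = 65290 m³
Total ΔV = 1.117 × 10^7 + 65290 = 1.124 × 10^7 m³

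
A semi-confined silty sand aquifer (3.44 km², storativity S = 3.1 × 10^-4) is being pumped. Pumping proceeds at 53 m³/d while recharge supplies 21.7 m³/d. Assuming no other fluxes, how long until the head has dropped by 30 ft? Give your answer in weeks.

t ≈ 44.5 weeks

A = 3.44 km² = 3.44 × 10^6 m²
Δh = 30 ft = 9.144 m
ΔV = S × A × Δh = 3.1 × 10^-4 × 3.44 × 10^6 × 9.144 = 9751 m³
Net withdrawal = 53 − 21.7 = 31.3 m³/d
t = ΔV / Q = 9751 m³ / 31.3 m³/d = 311.5 d
t = 311.5 d ≈ 44.51 weeks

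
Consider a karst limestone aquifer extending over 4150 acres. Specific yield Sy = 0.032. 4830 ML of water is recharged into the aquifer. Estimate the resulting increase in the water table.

Δh ≈ 8.99 m

A = 4150 acres = 1.679 × 10^7 m²
ΔV = 4830 ML = 4.83 × 10^6 m³
Δh = ΔV / (Sy × A) = 4.83 × 10^6 m³ / (0.032 × 1.679 × 10^7 m²) = 8.987 m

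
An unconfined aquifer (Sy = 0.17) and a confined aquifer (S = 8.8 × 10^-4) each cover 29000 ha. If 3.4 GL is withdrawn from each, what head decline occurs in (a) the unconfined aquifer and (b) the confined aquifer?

Δh_u ≈ 0.069 m; Δh_c ≈ 13.3 m

A = 29000 ha = 2.9 × 10^8 m²
ΔV = 3.4 GL = 3.4 × 10^6 m³
Unconfined: Δh_u = ΔV/(Sy·A) = 3.4 × 10^6/(0.17 × 2.9 × 10^8) = 0.06897 m
Confined: Δh_c = ΔV/(S·A) = 3.4 × 10^6/(8.8 × 10^-4 × 2.9 × 10^8) = 13.32 m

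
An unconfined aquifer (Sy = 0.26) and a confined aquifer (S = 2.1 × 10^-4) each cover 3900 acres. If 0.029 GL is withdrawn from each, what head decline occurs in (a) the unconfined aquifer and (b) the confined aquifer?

Δh_u ≈ 0.00707 m; Δh_c ≈ 8.75 m

A = 3900 acres = 1.578 × 10^7 m²
ΔV = 0.029 GL = 29000 m³
Unconfined: Δh_u = ΔV/(Sy·A) = 29000/(0.26 × 1.578 × 10^7) = 0.007067 m
Confined: Δh_c = ΔV/(S·A) = 29000/(2.1 × 10^-4 × 1.578 × 10^7) = 8.75 m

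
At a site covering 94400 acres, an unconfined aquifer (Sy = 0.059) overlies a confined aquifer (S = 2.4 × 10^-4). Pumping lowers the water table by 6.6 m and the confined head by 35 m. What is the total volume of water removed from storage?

ΔV ≈ 1.52 × 10^8 m³

A = 94400 acres = 3.82 × 10^8 m²
Unconfined: ΔV_u = Sy × A × Δh_u = 0.059 × 3.82 × 10^8 × 6.6 = 1.488 × 10^8 m³
Confined: ΔV_c = S × A × Δh_c = 2.4 × 10^-4 × 3.82 × 10^8 × 35 = 3.209 × 10^6 m³
Total ΔV = 1.488 × 10^8 + 3.209 × 10^6 = 1.52 × 10^8 m³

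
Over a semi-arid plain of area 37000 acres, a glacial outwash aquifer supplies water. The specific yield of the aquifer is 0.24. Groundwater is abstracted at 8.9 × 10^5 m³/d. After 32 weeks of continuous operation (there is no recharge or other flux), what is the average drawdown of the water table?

Δh ≈ 5.55 m

A = 37000 acres = 1.497 × 10^8 m²
t = 32 weeks = 224 d
ΔV = Q × t = 8.9 × 10^5 m³/d × 224 d = 1.994 × 10^8 m³
Δh = ΔV / (Sy × A) = 1.994 × 10^8 / (0.24 × 1.497 × 10^8) = 5.548 m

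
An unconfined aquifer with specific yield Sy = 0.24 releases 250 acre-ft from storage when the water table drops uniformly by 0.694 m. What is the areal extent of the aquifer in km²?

A ≈ 1.85 km²

ΔV = 250 acre-ft = 3.084 × 10^5 m³
A = ΔV / (Sy × Δh) = 3.084 × 10^5 / (0.24 × 0.694) = 1.851 × 10^6 m²
A = 1.851 × 10^6 m² = 1.851 km²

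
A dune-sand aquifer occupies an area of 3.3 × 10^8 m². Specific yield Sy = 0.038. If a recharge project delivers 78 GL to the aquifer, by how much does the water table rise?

ΔV = 78 GL = 7.8 × 10^7 m³
Δh = ΔV / (Sy × A) = 7.8 × 10^7 m³ / (0.038 × 3.3 × 10^8 m²) = 6.22 m

Δh ≈ 6.22 m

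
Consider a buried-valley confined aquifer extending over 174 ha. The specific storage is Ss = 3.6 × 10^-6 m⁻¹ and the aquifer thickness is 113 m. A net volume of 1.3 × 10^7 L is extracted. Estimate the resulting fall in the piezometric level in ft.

S = Ss × b = 3.6 × 10^-6 m⁻¹ × 113 m = 4.068 × 10^-4
A = 174 ha = 1.74 × 10^6 m²
ΔV = 1.3 × 10^7 L = 13000 m³
Δh = ΔV / (S × A) = 13000 m³ / (4.068 × 10^-4 × 1.74 × 10^6 m²) = 18.37 m
Δh = 18.37 m = 60.26 ft

Δh ≈ 60.3 ft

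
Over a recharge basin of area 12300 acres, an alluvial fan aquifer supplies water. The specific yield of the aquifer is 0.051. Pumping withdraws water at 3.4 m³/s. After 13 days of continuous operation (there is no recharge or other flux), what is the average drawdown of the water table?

A = 12300 acres = 4.978 × 10^7 m²
Q = 3.4 m³/s = 2.938 × 10^5 m³/d
ΔV = Q × t = 2.938 × 10^5 m³/d × 13 d = 3.819 × 10^6 m³
Δh = ΔV / (Sy × A) = 3.819 × 10^6 / (0.051 × 4.978 × 10^7) = 1.504 m

Δh ≈ 1.5 m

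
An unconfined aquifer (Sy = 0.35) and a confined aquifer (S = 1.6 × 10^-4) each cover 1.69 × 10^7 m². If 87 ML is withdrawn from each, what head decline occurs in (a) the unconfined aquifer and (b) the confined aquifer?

Δh_u ≈ 0.0147 m; Δh_c ≈ 32.2 m

ΔV = 87 ML = 87000 m³
Unconfined: Δh_u = ΔV/(Sy·A) = 87000/(0.35 × 1.69 × 10^7) = 0.01471 m
Confined: Δh_c = ΔV/(S·A) = 87000/(1.6 × 10^-4 × 1.69 × 10^7) = 32.17 m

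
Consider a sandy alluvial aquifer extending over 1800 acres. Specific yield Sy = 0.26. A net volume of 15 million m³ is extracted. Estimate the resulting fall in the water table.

Δh ≈ 7.92 m

A = 1800 acres = 7.284 × 10^6 m²
ΔV = 15 million m³ = 1.5 × 10^7 m³
Δh = ΔV / (Sy × A) = 1.5 × 10^7 m³ / (0.26 × 7.284 × 10^6 m²) = 7.92 m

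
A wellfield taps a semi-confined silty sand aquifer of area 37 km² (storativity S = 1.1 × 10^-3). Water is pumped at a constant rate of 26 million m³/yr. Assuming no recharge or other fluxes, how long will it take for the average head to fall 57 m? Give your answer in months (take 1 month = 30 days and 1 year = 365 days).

t ≈ 1.09 months

A = 37 km² = 3.7 × 10^7 m²
ΔV = S × A × Δh = 0.0011 × 3.7 × 10^7 × 57 = 2.32 × 10^6 m³
Q = 26 million m³/yr = 71230 m³/d
t = ΔV / Q = 2.32 × 10^6 m³ / 71230 m³/d = 32.57 d
t = 32.57 d ≈ 1.086 months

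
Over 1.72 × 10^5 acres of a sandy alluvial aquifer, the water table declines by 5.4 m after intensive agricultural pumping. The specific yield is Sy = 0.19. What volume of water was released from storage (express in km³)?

ΔV ≈ 0.714 km³

A = 1.72 × 10^5 acres = 6.961 × 10^8 m²
ΔV = Sy × A × Δh = 0.19 × 6.961 × 10^8 m² × 5.4 m = 7.142 × 10^8 m³
ΔV = 7.142 × 10^8 m³ = 0.7142 km³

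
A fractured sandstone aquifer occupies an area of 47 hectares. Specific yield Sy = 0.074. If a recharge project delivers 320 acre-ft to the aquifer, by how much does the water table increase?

Δh ≈ 11.3 m

A = 47 hectares = 4.7 × 10^5 m²
ΔV = 320 acre-ft = 3.947 × 10^5 m³
Δh = ΔV / (Sy × A) = 3.947 × 10^5 m³ / (0.074 × 4.7 × 10^5 m²) = 11.35 m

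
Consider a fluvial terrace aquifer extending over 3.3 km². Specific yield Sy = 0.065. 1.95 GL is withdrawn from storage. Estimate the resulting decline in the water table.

Δh ≈ 9.09 m

A = 3.3 km² = 3.3 × 10^6 m²
ΔV = 1.95 GL = 1.95 × 10^6 m³
Δh = ΔV / (Sy × A) = 1.95 × 10^6 m³ / (0.065 × 3.3 × 10^6 m²) = 9.091 m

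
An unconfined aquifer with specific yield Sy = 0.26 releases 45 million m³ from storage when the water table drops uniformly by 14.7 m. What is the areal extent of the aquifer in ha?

ΔV = 45 million m³ = 4.5 × 10^7 m³
A = ΔV / (Sy × Δh) = 4.5 × 10^7 / (0.26 × 14.7) = 1.177 × 10^7 m²
A = 1.177 × 10^7 m² = 1177 ha

A ≈ 1180 ha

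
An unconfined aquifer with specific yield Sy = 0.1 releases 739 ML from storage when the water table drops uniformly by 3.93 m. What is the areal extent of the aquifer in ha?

A ≈ 188 ha

ΔV = 739 ML = 7.39 × 10^5 m³
A = ΔV / (Sy × Δh) = 7.39 × 10^5 / (0.1 × 3.93) = 1.88 × 10^6 m²
A = 1.88 × 10^6 m² = 188 ha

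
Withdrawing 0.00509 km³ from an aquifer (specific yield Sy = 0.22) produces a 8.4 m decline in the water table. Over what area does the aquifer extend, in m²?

ΔV = 0.00509 km³ = 5.09 × 10^6 m³
A = ΔV / (Sy × Δh) = 5.09 × 10^6 / (0.22 × 8.4) = 2.754 × 10^6 m²

A ≈ 2.75 × 10^6 m²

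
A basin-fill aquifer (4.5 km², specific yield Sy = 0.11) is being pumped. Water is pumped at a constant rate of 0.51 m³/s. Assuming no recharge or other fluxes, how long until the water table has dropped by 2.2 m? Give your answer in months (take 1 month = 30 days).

A = 4.5 km² = 4.5 × 10^6 m²
ΔV = Sy × A × Δh = 0.11 × 4.5 × 10^6 × 2.2 = 1.089 × 10^6 m³
Q = 0.51 m³/s = 44060 m³/d
t = ΔV / Q = 1.089 × 10^6 m³ / 44060 m³/d = 24.71 d
t = 24.71 d ≈ 0.8238 months

t ≈ 0.824 months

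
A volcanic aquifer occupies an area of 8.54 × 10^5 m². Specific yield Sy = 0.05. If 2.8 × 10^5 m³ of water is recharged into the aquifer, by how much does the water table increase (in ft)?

Δh = ΔV / (Sy × A) = 2.8 × 10^5 m³ / (0.05 × 8.54 × 10^5 m²) = 6.557 m
Δh = 6.557 m = 21.51 ft

Δh ≈ 21.5 ft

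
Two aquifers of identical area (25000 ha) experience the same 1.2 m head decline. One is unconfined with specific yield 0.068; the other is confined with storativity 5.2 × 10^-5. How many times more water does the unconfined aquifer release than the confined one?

A = 25000 ha = 2.5 × 10^8 m²
Unconfined: ΔV_u = Sy × A × Δh = 0.068 × 2.5 × 10^8 × 1.2 = 2.04 × 10^7 m³
Confined: ΔV_c = S × A × Δh = 5.2 × 10^-5 × 2.5 × 10^8 × 1.2 = 15600 m³
Ratio = ΔV_u / ΔV_c = Sy / S = 0.068 / 5.2 × 10^-5 = 1308

ΔV_u / ΔV_c ≈ 1310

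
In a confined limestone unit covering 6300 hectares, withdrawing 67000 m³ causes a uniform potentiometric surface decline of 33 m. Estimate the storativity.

A = 6300 hectares = 6.3 × 10^7 m²
S = ΔV / (A × Δh) = 67000 m³ / (6.3 × 10^7 m² × 33 m) = 3.223 × 10^-5

S ≈ 3.2 × 10^-5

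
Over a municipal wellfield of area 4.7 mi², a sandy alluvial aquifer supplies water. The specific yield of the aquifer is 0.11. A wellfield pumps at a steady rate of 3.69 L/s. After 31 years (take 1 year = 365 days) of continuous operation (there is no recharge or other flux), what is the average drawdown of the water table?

Δh ≈ 2.69 m

A = 4.7 mi² = 1.217 × 10^7 m²
Q = 3.69 L/s = 318.8 m³/d
t = 31 years = 11320 d
ΔV = Q × t = 318.8 m³/d × 11320 d = 3.607 × 10^6 m³
Δh = ΔV / (Sy × A) = 3.607 × 10^6 / (0.11 × 1.217 × 10^7) = 2.694 m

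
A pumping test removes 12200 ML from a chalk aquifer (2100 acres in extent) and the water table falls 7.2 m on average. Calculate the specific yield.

Sy ≈ 0.2

A = 2100 acres = 8.498 × 10^6 m²
ΔV = 12200 ML = 1.22 × 10^7 m³
Sy = ΔV / (A × Δh) = 1.22 × 10^7 m³ / (8.498 × 10^6 m² × 7.2 m) = 0.1994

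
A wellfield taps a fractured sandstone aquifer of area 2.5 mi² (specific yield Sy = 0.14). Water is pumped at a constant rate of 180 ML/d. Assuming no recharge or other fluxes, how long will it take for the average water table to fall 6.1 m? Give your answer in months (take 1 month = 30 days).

t ≈ 1.02 months

A = 2.5 mi² = 6.475 × 10^6 m²
ΔV = Sy × A × Δh = 0.14 × 6.475 × 10^6 × 6.1 = 5.53 × 10^6 m³
Q = 180 ML/d = 1.8 × 10^5 m³/d
t = ΔV / Q = 5.53 × 10^6 m³ / 1.8 × 10^5 m³/d = 30.72 d
t = 30.72 d ≈ 1.024 months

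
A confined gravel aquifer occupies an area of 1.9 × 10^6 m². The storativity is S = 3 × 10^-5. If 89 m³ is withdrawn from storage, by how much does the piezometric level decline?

Δh ≈ 1.56 m

Δh = ΔV / (S × A) = 89 m³ / (3 × 10^-5 × 1.9 × 10^6 m²) = 1.561 m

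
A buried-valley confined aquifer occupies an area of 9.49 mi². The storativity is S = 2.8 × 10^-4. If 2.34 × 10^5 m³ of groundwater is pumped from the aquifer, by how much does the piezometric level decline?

A = 9.49 mi² = 2.458 × 10^7 m²
Δh = ΔV / (S × A) = 2.34 × 10^5 m³ / (2.8 × 10^-4 × 2.458 × 10^7 m²) = 34 m

Δh ≈ 34 m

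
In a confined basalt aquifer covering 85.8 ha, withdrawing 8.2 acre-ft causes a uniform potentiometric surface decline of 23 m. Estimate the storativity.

A = 85.8 ha = 8.58 × 10^5 m²
ΔV = 8.2 acre-ft = 10110 m³
S = ΔV / (A × Δh) = 10110 m³ / (8.58 × 10^5 m² × 23 m) = 5.125 × 10^-4

S ≈ 5.1 × 10^-4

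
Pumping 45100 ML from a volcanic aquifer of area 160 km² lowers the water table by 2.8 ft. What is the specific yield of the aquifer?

Sy ≈ 0.33

A = 160 km² = 1.6 × 10^8 m²
Δh = 2.8 ft = 0.8534 m
ΔV = 45100 ML = 4.51 × 10^7 m³
Sy = ΔV / (A × Δh) = 4.51 × 10^7 m³ / (1.6 × 10^8 m² × 0.8534 m) = 0.3303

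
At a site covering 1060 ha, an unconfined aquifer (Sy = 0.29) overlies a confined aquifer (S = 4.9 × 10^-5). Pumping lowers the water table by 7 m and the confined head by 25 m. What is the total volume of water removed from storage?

ΔV ≈ 2.15 × 10^7 m³

A = 1060 ha = 1.06 × 10^7 m²
Unconfined: ΔV_u = Sy × A × Δh_u = 0.29 × 1.06 × 10^7 × 7 = 2.152 × 10^7 m³
Confined: ΔV_c = S × A × Δh_c = 4.9 × 10^-5 × 1.06 × 10^7 × 25 = 12980 m³
Total ΔV = 2.152 × 10^7 + 12980 = 2.153 × 10^7 m³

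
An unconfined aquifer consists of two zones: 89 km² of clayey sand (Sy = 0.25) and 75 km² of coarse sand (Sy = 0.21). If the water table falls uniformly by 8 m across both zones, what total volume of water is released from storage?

A₁ = 89 km² = 8.9 × 10^7 m²; A₂ = 75 km² = 7.5 × 10^7 m²
ΔV₁ = 0.25 × 8.9 × 10^7 × 8 = 1.78 × 10^8 m³
ΔV₂ = 0.21 × 7.5 × 10^7 × 8 = 1.26 × 10^8 m³
ΔV = ΔV₁ + ΔV₂ = 3.04 × 10^8 m³

ΔV ≈ 3.04 × 10^8 m³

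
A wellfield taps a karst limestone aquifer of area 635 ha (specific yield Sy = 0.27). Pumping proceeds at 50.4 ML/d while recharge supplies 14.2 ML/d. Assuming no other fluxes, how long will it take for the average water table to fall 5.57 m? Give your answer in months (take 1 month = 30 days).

A = 635 ha = 6.35 × 10^6 m²
ΔV = Sy × A × Δh = 0.27 × 6.35 × 10^6 × 5.57 = 9.55 × 10^6 m³
Net withdrawal = 50.4 − 14.2 = 36.2 ML/d = 36200 m³/d
t = ΔV / Q = 9.55 × 10^6 m³ / 36200 m³/d = 263.8 d
t = 263.8 d ≈ 8.794 months

t ≈ 8.79 months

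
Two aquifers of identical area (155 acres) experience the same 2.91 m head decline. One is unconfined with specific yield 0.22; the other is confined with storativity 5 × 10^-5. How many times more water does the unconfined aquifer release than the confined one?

ΔV_u / ΔV_c ≈ 4400

A = 155 acres = 6.273 × 10^5 m²
Unconfined: ΔV_u = Sy × A × Δh = 0.22 × 6.273 × 10^5 × 2.91 = 4.016 × 10^5 m³
Confined: ΔV_c = S × A × Δh = 5 × 10^-5 × 6.273 × 10^5 × 2.91 = 91.27 m³
Ratio = ΔV_u / ΔV_c = Sy / S = 0.22 / 5 × 10^-5 = 4400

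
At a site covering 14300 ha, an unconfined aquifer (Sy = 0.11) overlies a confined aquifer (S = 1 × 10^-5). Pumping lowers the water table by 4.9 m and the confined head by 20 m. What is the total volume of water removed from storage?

ΔV ≈ 7.71 × 10^7 m³

A = 14300 ha = 1.43 × 10^8 m²
Unconfined: ΔV_u = Sy × A × Δh_u = 0.11 × 1.43 × 10^8 × 4.9 = 7.708 × 10^7 m³
Confined: ΔV_c = S × A × Δh_c = 1 × 10^-5 × 1.43 × 10^8 × 20 = 28600 m³
Total ΔV = 7.708 × 10^7 + 28600 = 7.711 × 10^7 m³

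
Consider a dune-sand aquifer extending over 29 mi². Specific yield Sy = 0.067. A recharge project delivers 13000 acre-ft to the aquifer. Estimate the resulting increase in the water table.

A = 29 mi² = 7.511 × 10^7 m²
ΔV = 13000 acre-ft = 1.604 × 10^7 m³
Δh = ΔV / (Sy × A) = 1.604 × 10^7 m³ / (0.067 × 7.511 × 10^7 m²) = 3.186 m

Δh ≈ 3.19 m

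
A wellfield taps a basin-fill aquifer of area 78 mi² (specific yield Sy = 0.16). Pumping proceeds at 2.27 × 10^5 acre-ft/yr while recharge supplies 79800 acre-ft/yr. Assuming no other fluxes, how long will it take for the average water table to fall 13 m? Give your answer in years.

A = 78 mi² = 2.02 × 10^8 m²
ΔV = Sy × A × Δh = 0.16 × 2.02 × 10^8 × 13 = 4.202 × 10^8 m³
Net withdrawal = 2.27 × 10^5 − 79800 = 1.472 × 10^5 acre-ft/yr = 4.974 × 10^5 m³/d
t = ΔV / Q = 4.202 × 10^8 m³ / 4.974 × 10^5 m³/d = 844.7 d
t = 844.7 d ≈ 2.314 years

t ≈ 2.31 years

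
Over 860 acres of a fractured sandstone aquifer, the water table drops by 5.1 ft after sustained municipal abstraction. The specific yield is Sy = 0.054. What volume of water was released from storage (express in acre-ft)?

A = 860 acres = 3.48 × 10^6 m²
Δh = 5.1 ft = 1.554 m
ΔV = Sy × A × Δh = 0.054 × 3.48 × 10^6 m² × 1.554 m = 2.921 × 10^5 m³
ΔV = 2.921 × 10^5 m³ = 236.8 acre-ft

ΔV ≈ 237 acre-ft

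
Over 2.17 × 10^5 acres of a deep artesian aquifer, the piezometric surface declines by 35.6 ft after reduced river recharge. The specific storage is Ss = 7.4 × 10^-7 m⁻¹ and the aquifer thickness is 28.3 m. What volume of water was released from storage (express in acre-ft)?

S = Ss × b = 7.4 × 10^-7 m⁻¹ × 28.3 m = 2.094 × 10^-5
A = 2.17 × 10^5 acres = 8.782 × 10^8 m²
Δh = 35.6 ft = 10.85 m
ΔV = S × A × Δh = 2.094 × 10^-5 × 8.782 × 10^8 m² × 10.85 m = 1.996 × 10^5 m³
ΔV = 1.996 × 10^5 m³ = 161.8 acre-ft

ΔV ≈ 162 acre-ft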